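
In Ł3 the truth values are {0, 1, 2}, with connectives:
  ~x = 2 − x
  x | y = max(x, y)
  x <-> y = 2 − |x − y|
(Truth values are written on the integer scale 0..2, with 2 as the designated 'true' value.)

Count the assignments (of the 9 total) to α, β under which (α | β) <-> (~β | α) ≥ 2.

5

α = 0, β = 0 ↦ 0  <
α = 0, β = 1 ↦ 2  ≥
α = 0, β = 2 ↦ 0  <
α = 1, β = 0 ↦ 1  <
α = 1, β = 1 ↦ 2  ≥
α = 1, β = 2 ↦ 1  <
α = 2, β = 0 ↦ 2  ≥
α = 2, β = 1 ↦ 2  ≥
α = 2, β = 2 ↦ 2  ≥
So 5 of the 9 assignments meet the threshold.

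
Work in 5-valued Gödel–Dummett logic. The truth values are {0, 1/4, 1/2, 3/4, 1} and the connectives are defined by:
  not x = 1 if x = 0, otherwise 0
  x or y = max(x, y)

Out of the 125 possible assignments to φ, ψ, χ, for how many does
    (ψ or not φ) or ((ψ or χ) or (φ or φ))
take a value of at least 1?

77

value 1: 77 assignments (counts)
value 3/4: 30 assignments
value 1/2: 14 assignments
value 1/4: 4 assignments
So 77 of the 125 assignments meet the threshold.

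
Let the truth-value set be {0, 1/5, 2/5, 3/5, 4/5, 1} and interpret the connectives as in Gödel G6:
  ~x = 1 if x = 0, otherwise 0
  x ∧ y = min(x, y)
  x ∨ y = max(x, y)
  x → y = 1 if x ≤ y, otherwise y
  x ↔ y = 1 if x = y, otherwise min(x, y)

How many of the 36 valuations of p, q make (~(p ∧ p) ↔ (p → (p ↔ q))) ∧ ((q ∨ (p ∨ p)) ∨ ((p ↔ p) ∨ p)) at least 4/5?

value 1: 11 assignments (counts)
value 0: 25 assignments
So 11 of the 36 assignments meet the threshold.

11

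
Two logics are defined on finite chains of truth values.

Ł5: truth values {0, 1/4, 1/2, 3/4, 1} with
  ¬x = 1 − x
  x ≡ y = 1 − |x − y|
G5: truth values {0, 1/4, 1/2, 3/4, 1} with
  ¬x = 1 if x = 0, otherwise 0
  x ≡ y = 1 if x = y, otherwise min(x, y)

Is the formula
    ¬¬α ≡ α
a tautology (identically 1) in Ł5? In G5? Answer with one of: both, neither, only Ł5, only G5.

In Ł5: every assignment gives 1 — tautology.
In G5: at α = 1/4 the value is 1/4 — not a tautology.

only Ł5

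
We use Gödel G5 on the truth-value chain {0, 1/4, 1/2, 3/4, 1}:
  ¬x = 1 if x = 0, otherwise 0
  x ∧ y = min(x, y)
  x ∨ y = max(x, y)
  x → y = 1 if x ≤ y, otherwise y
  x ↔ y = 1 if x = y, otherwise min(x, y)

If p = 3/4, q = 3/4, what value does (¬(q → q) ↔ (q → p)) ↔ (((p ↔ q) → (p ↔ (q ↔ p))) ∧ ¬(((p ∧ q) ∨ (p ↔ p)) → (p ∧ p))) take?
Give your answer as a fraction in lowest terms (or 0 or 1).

q → q = 3/4 → 3/4 = 1
¬(q → q) = ¬1 = 0
q → p = 3/4 → 3/4 = 1
¬(q → q) ↔ (q → p) = 0 ↔ 1 = 0
p ↔ q = 3/4 ↔ 3/4 = 1
q ↔ p = 3/4 ↔ 3/4 = 1
p ↔ (q ↔ p) = 3/4 ↔ 1 = 3/4
(p ↔ q) → (p ↔ (q ↔ p)) = 1 → 3/4 = 3/4
p ∧ q = 3/4 ∧ 3/4 = 3/4
p ↔ p = 3/4 ↔ 3/4 = 1
(p ∧ q) ∨ (p ↔ p) = 3/4 ∨ 1 = 1
p ∧ p = 3/4 ∧ 3/4 = 3/4
((p ∧ q) ∨ (p ↔ p)) → (p ∧ p) = 1 → 3/4 = 3/4
¬(((p ∧ q) ∨ (p ↔ p)) → (p ∧ p)) = ¬3/4 = 0
((p ↔ q) → (p ↔ (q ↔ p))) ∧ ¬(((p ∧ q) ∨ (p ↔ p)) → (p ∧ p)) = 3/4 ∧ 0 = 0
(¬(q → q) ↔ (q → p)) ↔ (((p ↔ q) → (p ↔ (q ↔ p))) ∧ ¬(((p ∧ q) ∨ (p ↔ p)) → (p ∧ p))) = 0 ↔ 0 = 1

1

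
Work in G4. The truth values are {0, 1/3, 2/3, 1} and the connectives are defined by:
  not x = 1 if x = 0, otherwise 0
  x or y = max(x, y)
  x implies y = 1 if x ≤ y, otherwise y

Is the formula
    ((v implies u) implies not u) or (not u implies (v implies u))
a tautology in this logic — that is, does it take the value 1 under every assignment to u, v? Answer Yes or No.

Yes

u = 0, v = 0 ↦ 1
u = 0, v = 1/3 ↦ 1
u = 0, v = 2/3 ↦ 1
u = 0, v = 1 ↦ 1
u = 1/3, v = 0 ↦ 1
u = 1/3, v = 1/3 ↦ 1
u = 1/3, v = 2/3 ↦ 1
u = 1/3, v = 1 ↦ 1
u = 2/3, v = 0 ↦ 1
u = 2/3, v = 1/3 ↦ 1
u = 2/3, v = 2/3 ↦ 1
u = 2/3, v = 1 ↦ 1
u = 1, v = 0 ↦ 1
u = 1, v = 1/3 ↦ 1
u = 1, v = 2/3 ↦ 1
u = 1, v = 1 ↦ 1
Every assignment gives a value ≥ 1.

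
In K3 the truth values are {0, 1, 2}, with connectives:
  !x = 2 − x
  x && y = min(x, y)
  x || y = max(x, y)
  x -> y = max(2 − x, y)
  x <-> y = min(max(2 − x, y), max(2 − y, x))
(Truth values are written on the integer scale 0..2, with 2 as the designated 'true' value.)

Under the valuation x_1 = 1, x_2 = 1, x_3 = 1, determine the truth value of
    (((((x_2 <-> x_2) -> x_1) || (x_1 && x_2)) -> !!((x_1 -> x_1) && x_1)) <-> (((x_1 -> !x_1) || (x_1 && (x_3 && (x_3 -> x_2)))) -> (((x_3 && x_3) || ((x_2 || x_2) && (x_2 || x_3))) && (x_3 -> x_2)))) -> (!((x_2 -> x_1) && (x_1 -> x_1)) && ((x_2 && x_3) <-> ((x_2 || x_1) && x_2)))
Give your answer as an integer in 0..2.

1

x_2 <-> x_2 = 1 <-> 1 = 1
(x_2 <-> x_2) -> x_1 = 1 -> 1 = 1
x_1 && x_2 = 1 && 1 = 1
((x_2 <-> x_2) -> x_1) || (x_1 && x_2) = 1 || 1 = 1
x_1 -> x_1 = 1 -> 1 = 1
(x_1 -> x_1) && x_1 = 1 && 1 = 1
!((x_1 -> x_1) && x_1) = !1 = 1
!!((x_1 -> x_1) && x_1) = !1 = 1
(((x_2 <-> x_2) -> x_1) || (x_1 && x_2)) -> !!((x_1 -> x_1) && x_1) = 1 -> 1 = 1
!x_1 = !1 = 1
x_1 -> !x_1 = 1 -> 1 = 1
x_3 -> x_2 = 1 -> 1 = 1
x_3 && (x_3 -> x_2) = 1 && 1 = 1
x_1 && (x_3 && (x_3 -> x_2)) = 1 && 1 = 1
(x_1 -> !x_1) || (x_1 && (x_3 && (x_3 -> x_2))) = 1 || 1 = 1
x_3 && x_3 = 1 && 1 = 1
x_2 || x_2 = 1 || 1 = 1
x_2 || x_3 = 1 || 1 = 1
(x_2 || x_2) && (x_2 || x_3) = 1 && 1 = 1
(x_3 && x_3) || ((x_2 || x_2) && (x_2 || x_3)) = 1 || 1 = 1
x_3 -> x_2 = 1 -> 1 = 1
((x_3 && x_3) || ((x_2 || x_2) && (x_2 || x_3))) && (x_3 -> x_2) = 1 && 1 = 1
((x_1 -> !x_1) || (x_1 && (x_3 && (x_3 -> x_2)))) -> (((x_3 && x_3) || ((x_2 || x_2) && (x_2 || x_3))) && (x_3 -> x_2)) = 1 -> 1 = 1
((((x_2 <-> x_2) -> x_1) || (x_1 && x_2)) -> !!((x_1 -> x_1) && x_1)) <-> (((x_1 -> !x_1) || (x_1 && (x_3 && (x_3 -> x_2)))) -> (((x_3 && x_3) || ((x_2 || x_2) && (x_2 || x_3))) && (x_3 -> x_2))) = 1 <-> 1 = 1
x_2 -> x_1 = 1 -> 1 = 1
x_1 -> x_1 = 1 -> 1 = 1
(x_2 -> x_1) && (x_1 -> x_1) = 1 && 1 = 1
!((x_2 -> x_1) && (x_1 -> x_1)) = !1 = 1
x_2 && x_3 = 1 && 1 = 1
x_2 || x_1 = 1 || 1 = 1
(x_2 || x_1) && x_2 = 1 && 1 = 1
(x_2 && x_3) <-> ((x_2 || x_1) && x_2) = 1 <-> 1 = 1
!((x_2 -> x_1) && (x_1 -> x_1)) && ((x_2 && x_3) <-> ((x_2 || x_1) && x_2)) = 1 && 1 = 1
(((((x_2 <-> x_2) -> x_1) || (x_1 && x_2)) -> !!((x_1 -> x_1) && x_1)) <-> (((x_1 -> !x_1) || (x_1 && (x_3 && (x_3 -> x_2)))) -> (((x_3 && x_3) || ((x_2 || x_2) && (x_2 || x_3))) && (x_3 -> x_2)))) -> (!((x_2 -> x_1) && (x_1 -> x_1)) && ((x_2 && x_3) <-> ((x_2 || x_1) && x_2))) = 1 -> 1 = 1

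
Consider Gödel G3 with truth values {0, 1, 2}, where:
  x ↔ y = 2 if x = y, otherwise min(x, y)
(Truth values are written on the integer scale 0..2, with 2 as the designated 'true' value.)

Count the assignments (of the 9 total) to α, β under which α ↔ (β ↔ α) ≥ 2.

4

α = 0, β = 0 ↦ 0  <
α = 0, β = 1 ↦ 2  ≥
α = 0, β = 2 ↦ 2  ≥
α = 1, β = 0 ↦ 0  <
α = 1, β = 1 ↦ 1  <
α = 1, β = 2 ↦ 2  ≥
α = 2, β = 0 ↦ 0  <
α = 2, β = 1 ↦ 1  <
α = 2, β = 2 ↦ 2  ≥
So 4 of the 9 assignments meet the threshold.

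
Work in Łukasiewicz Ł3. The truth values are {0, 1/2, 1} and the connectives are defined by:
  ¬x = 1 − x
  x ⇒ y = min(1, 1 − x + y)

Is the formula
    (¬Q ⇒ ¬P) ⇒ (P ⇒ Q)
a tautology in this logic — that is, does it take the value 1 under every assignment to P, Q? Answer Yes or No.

P = 0, Q = 0 ↦ 1
P = 0, Q = 1/2 ↦ 1
P = 0, Q = 1 ↦ 1
P = 1/2, Q = 0 ↦ 1
P = 1/2, Q = 1/2 ↦ 1
P = 1/2, Q = 1 ↦ 1
P = 1, Q = 0 ↦ 1
P = 1, Q = 1/2 ↦ 1
P = 1, Q = 1 ↦ 1
Every assignment gives a value ≥ 1.

Yes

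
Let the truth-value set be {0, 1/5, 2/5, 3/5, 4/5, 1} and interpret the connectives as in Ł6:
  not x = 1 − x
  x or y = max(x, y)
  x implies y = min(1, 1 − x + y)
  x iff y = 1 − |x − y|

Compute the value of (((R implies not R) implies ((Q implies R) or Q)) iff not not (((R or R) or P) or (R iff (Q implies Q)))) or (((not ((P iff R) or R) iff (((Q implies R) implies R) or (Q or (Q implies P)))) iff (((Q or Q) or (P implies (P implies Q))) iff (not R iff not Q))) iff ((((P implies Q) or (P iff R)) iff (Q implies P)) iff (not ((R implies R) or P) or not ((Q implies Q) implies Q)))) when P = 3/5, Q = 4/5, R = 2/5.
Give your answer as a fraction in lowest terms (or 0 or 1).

4/5

not R = not 2/5 = 3/5
R implies not R = 2/5 implies 3/5 = 1
Q implies R = 4/5 implies 2/5 = 3/5
(Q implies R) or Q = 3/5 or 4/5 = 4/5
(R implies not R) implies ((Q implies R) or Q) = 1 implies 4/5 = 4/5
R or R = 2/5 or 2/5 = 2/5
(R or R) or P = 2/5 or 3/5 = 3/5
Q implies Q = 4/5 implies 4/5 = 1
R iff (Q implies Q) = 2/5 iff 1 = 2/5
((R or R) or P) or (R iff (Q implies Q)) = 3/5 or 2/5 = 3/5
not (((R or R) or P) or (R iff (Q implies Q))) = not 3/5 = 2/5
not not (((R or R) or P) or (R iff (Q implies Q))) = not 2/5 = 3/5
((R implies not R) implies ((Q implies R) or Q)) iff not not (((R or R) or P) or (R iff (Q implies Q))) = 4/5 iff 3/5 = 4/5
P iff R = 3/5 iff 2/5 = 4/5
(P iff R) or R = 4/5 or 2/5 = 4/5
not ((P iff R) or R) = not 4/5 = 1/5
Q implies R = 4/5 implies 2/5 = 3/5
(Q implies R) implies R = 3/5 implies 2/5 = 4/5
Q implies P = 4/5 implies 3/5 = 4/5
Q or (Q implies P) = 4/5 or 4/5 = 4/5
((Q implies R) implies R) or (Q or (Q implies P)) = 4/5 or 4/5 = 4/5
not ((P iff R) or R) iff (((Q implies R) implies R) or (Q or (Q implies P))) = 1/5 iff 4/5 = 2/5
Q or Q = 4/5 or 4/5 = 4/5
P implies Q = 3/5 implies 4/5 = 1
P implies (P implies Q) = 3/5 implies 1 = 1
(Q or Q) or (P implies (P implies Q)) = 4/5 or 1 = 1
not R = not 2/5 = 3/5
not Q = not 4/5 = 1/5
not R iff not Q = 3/5 iff 1/5 = 3/5
((Q or Q) or (P implies (P implies Q))) iff (not R iff not Q) = 1 iff 3/5 = 3/5
(not ((P iff R) or R) iff (((Q implies R) implies R) or (Q or (Q implies P)))) iff (((Q or Q) or (P implies (P implies Q))) iff (not R iff not Q)) = 2/5 iff 3/5 = 4/5
P implies Q = 3/5 implies 4/5 = 1
P iff R = 3/5 iff 2/5 = 4/5
(P implies Q) or (P iff R) = 1 or 4/5 = 1
Q implies P = 4/5 implies 3/5 = 4/5
((P implies Q) or (P iff R)) iff (Q implies P) = 1 iff 4/5 = 4/5
R implies R = 2/5 implies 2/5 = 1
(R implies R) or P = 1 or 3/5 = 1
not ((R implies R) or P) = not 1 = 0
Q implies Q = 4/5 implies 4/5 = 1
(Q implies Q) implies Q = 1 implies 4/5 = 4/5
not ((Q implies Q) implies Q) = not 4/5 = 1/5
not ((R implies R) or P) or not ((Q implies Q) implies Q) = 0 or 1/5 = 1/5
(((P implies Q) or (P iff R)) iff (Q implies P)) iff (not ((R implies R) or P) or not ((Q implies Q) implies Q)) = 4/5 iff 1/5 = 2/5
((not ((P iff R) or R) iff (((Q implies R) implies R) or (Q or (Q implies P)))) iff (((Q or Q) or (P implies (P implies Q))) iff (not R iff not Q))) iff ((((P implies Q) or (P iff R)) iff (Q implies P)) iff (not ((R implies R) or P) or not ((Q implies Q) implies Q))) = 4/5 iff 2/5 = 3/5
(((R implies not R) implies ((Q implies R) or Q)) iff not not (((R or R) or P) or (R iff (Q implies Q)))) or (((not ((P iff R) or R) iff (((Q implies R) implies R) or (Q or (Q implies P)))) iff (((Q or Q) or (P implies (P implies Q))) iff (not R iff not Q))) iff ((((P implies Q) or (P iff R)) iff (Q implies P)) iff (not ((R implies R) or P) or not ((Q implies Q) implies Q)))) = 4/5 or 3/5 = 4/5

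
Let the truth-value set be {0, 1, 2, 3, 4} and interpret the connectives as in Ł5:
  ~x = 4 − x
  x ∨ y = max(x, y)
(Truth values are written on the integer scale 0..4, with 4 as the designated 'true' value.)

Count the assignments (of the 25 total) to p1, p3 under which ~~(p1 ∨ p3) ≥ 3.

value 4: 9 assignments (counts)
value 3: 7 assignments (counts)
value 2: 5 assignments
value 1: 3 assignments
value 0: 1 assignment
So 16 of the 25 assignments meet the threshold.

16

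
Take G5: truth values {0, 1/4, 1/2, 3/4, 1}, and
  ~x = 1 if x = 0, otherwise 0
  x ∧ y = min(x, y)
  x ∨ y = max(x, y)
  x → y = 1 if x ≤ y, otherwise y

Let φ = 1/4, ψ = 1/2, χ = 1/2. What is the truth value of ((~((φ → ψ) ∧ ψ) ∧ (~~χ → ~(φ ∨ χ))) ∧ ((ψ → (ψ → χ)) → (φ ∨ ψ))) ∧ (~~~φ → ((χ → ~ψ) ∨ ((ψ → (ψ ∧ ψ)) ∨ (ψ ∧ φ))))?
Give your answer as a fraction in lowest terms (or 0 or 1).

0

φ → ψ = 1/4 → 1/2 = 1
(φ → ψ) ∧ ψ = 1 ∧ 1/2 = 1/2
~((φ → ψ) ∧ ψ) = ~1/2 = 0
~χ = ~1/2 = 0
~~χ = ~0 = 1
φ ∨ χ = 1/4 ∨ 1/2 = 1/2
~(φ ∨ χ) = ~1/2 = 0
~~χ → ~(φ ∨ χ) = 1 → 0 = 0
~((φ → ψ) ∧ ψ) ∧ (~~χ → ~(φ ∨ χ)) = 0 ∧ 0 = 0
ψ → χ = 1/2 → 1/2 = 1
ψ → (ψ → χ) = 1/2 → 1 = 1
φ ∨ ψ = 1/4 ∨ 1/2 = 1/2
(ψ → (ψ → χ)) → (φ ∨ ψ) = 1 → 1/2 = 1/2
(~((φ → ψ) ∧ ψ) ∧ (~~χ → ~(φ ∨ χ))) ∧ ((ψ → (ψ → χ)) → (φ ∨ ψ)) = 0 ∧ 1/2 = 0
~φ = ~1/4 = 0
~~φ = ~0 = 1
~~~φ = ~1 = 0
~ψ = ~1/2 = 0
χ → ~ψ = 1/2 → 0 = 0
ψ ∧ ψ = 1/2 ∧ 1/2 = 1/2
ψ → (ψ ∧ ψ) = 1/2 → 1/2 = 1
ψ ∧ φ = 1/2 ∧ 1/4 = 1/4
(ψ → (ψ ∧ ψ)) ∨ (ψ ∧ φ) = 1 ∨ 1/4 = 1
(χ → ~ψ) ∨ ((ψ → (ψ ∧ ψ)) ∨ (ψ ∧ φ)) = 0 ∨ 1 = 1
~~~φ → ((χ → ~ψ) ∨ ((ψ → (ψ ∧ ψ)) ∨ (ψ ∧ φ))) = 0 → 1 = 1
((~((φ → ψ) ∧ ψ) ∧ (~~χ → ~(φ ∨ χ))) ∧ ((ψ → (ψ → χ)) → (φ ∨ ψ))) ∧ (~~~φ → ((χ → ~ψ) ∨ ((ψ → (ψ ∧ ψ)) ∨ (ψ ∧ φ)))) = 0 ∧ 1 = 0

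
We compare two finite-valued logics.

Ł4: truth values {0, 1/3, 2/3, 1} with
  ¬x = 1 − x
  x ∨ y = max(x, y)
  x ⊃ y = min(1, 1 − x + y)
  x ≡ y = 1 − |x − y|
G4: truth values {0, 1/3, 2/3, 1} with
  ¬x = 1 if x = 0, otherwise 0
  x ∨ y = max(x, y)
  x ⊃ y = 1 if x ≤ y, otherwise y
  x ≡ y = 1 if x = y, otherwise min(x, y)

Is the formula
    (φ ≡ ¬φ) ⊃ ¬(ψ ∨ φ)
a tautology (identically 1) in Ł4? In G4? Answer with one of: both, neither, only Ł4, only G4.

only G4

In Ł4: at φ = 1/3, ψ = 2/3 the value is 2/3 — not a tautology.
In G4: every assignment gives 1 — tautology.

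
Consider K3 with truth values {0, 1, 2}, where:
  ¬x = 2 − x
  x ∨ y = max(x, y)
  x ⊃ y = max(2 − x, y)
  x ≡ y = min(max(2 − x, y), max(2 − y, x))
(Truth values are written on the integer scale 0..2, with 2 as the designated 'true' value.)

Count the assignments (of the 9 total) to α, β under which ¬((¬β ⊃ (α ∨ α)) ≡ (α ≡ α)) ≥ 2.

1

α = 0, β = 0 ↦ 2  ≥
α = 0, β = 1 ↦ 1  <
α = 0, β = 2 ↦ 0  <
α = 1, β = 0 ↦ 1  <
α = 1, β = 1 ↦ 1  <
α = 1, β = 2 ↦ 1  <
α = 2, β = 0 ↦ 0  <
α = 2, β = 1 ↦ 0  <
α = 2, β = 2 ↦ 0  <
So 1 of the 9 assignments meets the threshold.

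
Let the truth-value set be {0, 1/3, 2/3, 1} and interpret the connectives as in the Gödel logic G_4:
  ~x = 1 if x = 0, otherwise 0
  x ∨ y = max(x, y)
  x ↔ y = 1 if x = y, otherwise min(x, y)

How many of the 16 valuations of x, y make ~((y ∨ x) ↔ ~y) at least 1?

13

x = 0, y = 0 ↦ 1  ≥
x = 0, y = 1/3 ↦ 1  ≥
x = 0, y = 2/3 ↦ 1  ≥
x = 0, y = 1 ↦ 1  ≥
x = 1/3, y = 0 ↦ 0  <
x = 1/3, y = 1/3 ↦ 1  ≥
x = 1/3, y = 2/3 ↦ 1  ≥
x = 1/3, y = 1 ↦ 1  ≥
x = 2/3, y = 0 ↦ 0  <
x = 2/3, y = 1/3 ↦ 1  ≥
x = 2/3, y = 2/3 ↦ 1  ≥
x = 2/3, y = 1 ↦ 1  ≥
x = 1, y = 0 ↦ 0  <
x = 1, y = 1/3 ↦ 1  ≥
x = 1, y = 2/3 ↦ 1  ≥
x = 1, y = 1 ↦ 1  ≥
So 13 of the 16 assignments meet the threshold.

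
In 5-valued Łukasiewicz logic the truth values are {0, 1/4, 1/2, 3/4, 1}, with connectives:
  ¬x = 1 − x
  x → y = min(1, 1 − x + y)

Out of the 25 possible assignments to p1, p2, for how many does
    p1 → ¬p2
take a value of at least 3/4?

value 1: 15 assignments (counts)
value 3/4: 4 assignments (counts)
value 1/2: 3 assignments
value 1/4: 2 assignments
value 0: 1 assignment
So 19 of the 25 assignments meet the threshold.

19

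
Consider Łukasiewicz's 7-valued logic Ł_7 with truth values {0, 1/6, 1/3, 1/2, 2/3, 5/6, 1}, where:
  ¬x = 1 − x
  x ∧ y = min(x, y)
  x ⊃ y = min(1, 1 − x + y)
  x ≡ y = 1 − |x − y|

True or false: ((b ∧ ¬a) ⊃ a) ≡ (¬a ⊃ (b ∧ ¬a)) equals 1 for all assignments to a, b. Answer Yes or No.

No

Counterexample: take a = 0, b = 0.
¬a = ¬0 = 1
b ∧ ¬a = 0 ∧ 1 = 0
(b ∧ ¬a) ⊃ a = 0 ⊃ 0 = 1
¬a = ¬0 = 1
¬a = ¬0 = 1
b ∧ ¬a = 0 ∧ 1 = 0
¬a ⊃ (b ∧ ¬a) = 1 ⊃ 0 = 0
((b ∧ ¬a) ⊃ a) ≡ (¬a ⊃ (b ∧ ¬a)) = 1 ≡ 0 = 0
This gives 0 ≠ 1.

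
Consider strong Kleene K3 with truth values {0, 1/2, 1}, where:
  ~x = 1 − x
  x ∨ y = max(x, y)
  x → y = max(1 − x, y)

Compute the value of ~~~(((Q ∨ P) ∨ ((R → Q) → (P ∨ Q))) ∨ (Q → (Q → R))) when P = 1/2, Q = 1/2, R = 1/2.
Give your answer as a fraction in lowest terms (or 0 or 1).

Q ∨ P = 1/2 ∨ 1/2 = 1/2
R → Q = 1/2 → 1/2 = 1/2
P ∨ Q = 1/2 ∨ 1/2 = 1/2
(R → Q) → (P ∨ Q) = 1/2 → 1/2 = 1/2
(Q ∨ P) ∨ ((R → Q) → (P ∨ Q)) = 1/2 ∨ 1/2 = 1/2
Q → R = 1/2 → 1/2 = 1/2
Q → (Q → R) = 1/2 → 1/2 = 1/2
((Q ∨ P) ∨ ((R → Q) → (P ∨ Q))) ∨ (Q → (Q → R)) = 1/2 ∨ 1/2 = 1/2
~(((Q ∨ P) ∨ ((R → Q) → (P ∨ Q))) ∨ (Q → (Q → R))) = ~1/2 = 1/2
~~(((Q ∨ P) ∨ ((R → Q) → (P ∨ Q))) ∨ (Q → (Q → R))) = ~1/2 = 1/2
~~~(((Q ∨ P) ∨ ((R → Q) → (P ∨ Q))) ∨ (Q → (Q → R))) = ~1/2 = 1/2

1/2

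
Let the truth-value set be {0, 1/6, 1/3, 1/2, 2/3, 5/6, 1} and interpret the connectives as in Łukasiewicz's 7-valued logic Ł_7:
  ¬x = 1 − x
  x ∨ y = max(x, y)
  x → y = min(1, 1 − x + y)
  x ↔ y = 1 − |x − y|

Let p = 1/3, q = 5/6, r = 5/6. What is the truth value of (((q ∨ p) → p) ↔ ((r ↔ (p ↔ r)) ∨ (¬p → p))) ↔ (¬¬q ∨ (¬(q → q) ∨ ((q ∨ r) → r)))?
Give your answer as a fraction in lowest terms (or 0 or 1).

5/6

q ∨ p = 5/6 ∨ 1/3 = 5/6
(q ∨ p) → p = 5/6 → 1/3 = 1/2
p ↔ r = 1/3 ↔ 5/6 = 1/2
r ↔ (p ↔ r) = 5/6 ↔ 1/2 = 2/3
¬p = ¬1/3 = 2/3
¬p → p = 2/3 → 1/3 = 2/3
(r ↔ (p ↔ r)) ∨ (¬p → p) = 2/3 ∨ 2/3 = 2/3
((q ∨ p) → p) ↔ ((r ↔ (p ↔ r)) ∨ (¬p → p)) = 1/2 ↔ 2/3 = 5/6
¬q = ¬5/6 = 1/6
¬¬q = ¬1/6 = 5/6
q → q = 5/6 → 5/6 = 1
¬(q → q) = ¬1 = 0
q ∨ r = 5/6 ∨ 5/6 = 5/6
(q ∨ r) → r = 5/6 → 5/6 = 1
¬(q → q) ∨ ((q ∨ r) → r) = 0 ∨ 1 = 1
¬¬q ∨ (¬(q → q) ∨ ((q ∨ r) → r)) = 5/6 ∨ 1 = 1
(((q ∨ p) → p) ↔ ((r ↔ (p ↔ r)) ∨ (¬p → p))) ↔ (¬¬q ∨ (¬(q → q) ∨ ((q ∨ r) → r))) = 5/6 ↔ 1 = 5/6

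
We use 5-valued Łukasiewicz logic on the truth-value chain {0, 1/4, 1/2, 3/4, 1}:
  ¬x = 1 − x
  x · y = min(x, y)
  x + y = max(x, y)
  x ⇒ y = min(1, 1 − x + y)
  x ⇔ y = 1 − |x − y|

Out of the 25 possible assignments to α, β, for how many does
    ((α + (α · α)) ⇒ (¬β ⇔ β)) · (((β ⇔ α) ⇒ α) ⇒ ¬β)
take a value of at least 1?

value 1: 7 assignments (counts)
value 3/4: 2 assignments
value 1/2: 8 assignments
value 1/4: 2 assignments
value 0: 6 assignments
So 7 of the 25 assignments meet the threshold.

7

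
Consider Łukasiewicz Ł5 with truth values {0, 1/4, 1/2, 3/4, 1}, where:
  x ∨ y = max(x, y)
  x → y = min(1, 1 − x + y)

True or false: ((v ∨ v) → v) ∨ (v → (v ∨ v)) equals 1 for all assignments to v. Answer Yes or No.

Yes

v = 0 ↦ 1
v = 1/4 ↦ 1
v = 1/2 ↦ 1
v = 3/4 ↦ 1
v = 1 ↦ 1
Every assignment gives a value ≥ 1.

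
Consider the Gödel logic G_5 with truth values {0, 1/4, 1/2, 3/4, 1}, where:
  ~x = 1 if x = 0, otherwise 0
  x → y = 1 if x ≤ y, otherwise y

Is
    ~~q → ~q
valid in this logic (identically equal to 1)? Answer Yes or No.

Counterexample: take q = 1/4.
~q = ~1/4 = 0
~~q = ~0 = 1
~~q → ~q = 1 → 0 = 0
This gives 0 ≠ 1.

No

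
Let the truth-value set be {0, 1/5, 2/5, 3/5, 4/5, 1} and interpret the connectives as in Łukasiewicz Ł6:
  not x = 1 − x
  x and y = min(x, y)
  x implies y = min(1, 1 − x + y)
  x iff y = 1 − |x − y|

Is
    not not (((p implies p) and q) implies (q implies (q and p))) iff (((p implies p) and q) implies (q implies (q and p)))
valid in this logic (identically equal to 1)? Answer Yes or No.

At p = 1, q = 2/5, for instance:
p implies p = 1 implies 1 = 1
(p implies p) and q = 1 and 2/5 = 2/5
q and p = 2/5 and 1 = 2/5
q implies (q and p) = 2/5 implies 2/5 = 1
((p implies p) and q) implies (q implies (q and p)) = 2/5 implies 1 = 1
not (((p implies p) and q) implies (q implies (q and p))) = not 1 = 0
not not (((p implies p) and q) implies (q implies (q and p))) = not 0 = 1
not not (((p implies p) and q) implies (q implies (q and p))) iff (((p implies p) and q) implies (q implies (q and p))) = 1 iff 1 = 1
and checking the remaining 35 assignments likewise gives ≥ 1 in every case.

Yes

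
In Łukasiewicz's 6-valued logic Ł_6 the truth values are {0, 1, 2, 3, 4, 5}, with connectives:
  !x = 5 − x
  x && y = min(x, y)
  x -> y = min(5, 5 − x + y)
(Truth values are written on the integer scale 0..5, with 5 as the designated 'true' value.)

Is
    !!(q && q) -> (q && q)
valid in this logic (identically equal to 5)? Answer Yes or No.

Yes

q = 0 ↦ 5
q = 1 ↦ 5
q = 2 ↦ 5
q = 3 ↦ 5
q = 4 ↦ 5
q = 5 ↦ 5
Every assignment gives a value ≥ 5.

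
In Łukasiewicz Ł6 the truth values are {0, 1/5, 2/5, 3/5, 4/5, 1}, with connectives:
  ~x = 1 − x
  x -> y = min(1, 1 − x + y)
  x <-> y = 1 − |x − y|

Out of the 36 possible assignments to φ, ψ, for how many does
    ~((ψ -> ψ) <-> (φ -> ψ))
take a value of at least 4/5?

value 1: 1 assignment (counts)
value 4/5: 2 assignments (counts)
value 3/5: 3 assignments
value 2/5: 4 assignments
value 1/5: 5 assignments
value 0: 21 assignments
So 3 of the 36 assignments meet the threshold.

3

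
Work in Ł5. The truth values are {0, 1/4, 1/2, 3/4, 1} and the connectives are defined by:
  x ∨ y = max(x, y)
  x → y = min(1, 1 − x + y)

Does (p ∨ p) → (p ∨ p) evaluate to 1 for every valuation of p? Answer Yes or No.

p = 0 ↦ 1
p = 1/4 ↦ 1
p = 1/2 ↦ 1
p = 3/4 ↦ 1
p = 1 ↦ 1
Every assignment gives a value ≥ 1.

Yes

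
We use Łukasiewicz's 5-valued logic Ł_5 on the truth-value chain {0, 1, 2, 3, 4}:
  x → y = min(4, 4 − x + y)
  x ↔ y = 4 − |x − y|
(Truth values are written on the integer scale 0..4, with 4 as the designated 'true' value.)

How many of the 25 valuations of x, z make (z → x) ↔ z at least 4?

value 4: 3 assignments (counts)
value 3: 5 assignments
value 2: 6 assignments
value 1: 5 assignments
value 0: 6 assignments
So 3 of the 25 assignments meet the threshold.

3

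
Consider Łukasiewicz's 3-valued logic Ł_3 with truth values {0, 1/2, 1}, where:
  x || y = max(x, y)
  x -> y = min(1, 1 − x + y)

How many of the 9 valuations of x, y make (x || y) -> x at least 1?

6

x = 0, y = 0 ↦ 1  ≥
x = 0, y = 1/2 ↦ 1/2  <
x = 0, y = 1 ↦ 0  <
x = 1/2, y = 0 ↦ 1  ≥
x = 1/2, y = 1/2 ↦ 1  ≥
x = 1/2, y = 1 ↦ 1/2  <
x = 1, y = 0 ↦ 1  ≥
x = 1, y = 1/2 ↦ 1  ≥
x = 1, y = 1 ↦ 1  ≥
So 6 of the 9 assignments meet the threshold.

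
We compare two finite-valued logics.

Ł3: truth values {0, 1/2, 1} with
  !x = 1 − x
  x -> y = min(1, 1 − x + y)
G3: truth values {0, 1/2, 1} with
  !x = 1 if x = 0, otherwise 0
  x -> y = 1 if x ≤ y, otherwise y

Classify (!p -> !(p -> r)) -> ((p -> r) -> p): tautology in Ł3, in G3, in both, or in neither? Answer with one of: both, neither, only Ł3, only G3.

only Ł3

In Ł3: every assignment gives 1 — tautology.
In G3: at p = 1/2, r = 1/2 the value is 1/2 — not a tautology.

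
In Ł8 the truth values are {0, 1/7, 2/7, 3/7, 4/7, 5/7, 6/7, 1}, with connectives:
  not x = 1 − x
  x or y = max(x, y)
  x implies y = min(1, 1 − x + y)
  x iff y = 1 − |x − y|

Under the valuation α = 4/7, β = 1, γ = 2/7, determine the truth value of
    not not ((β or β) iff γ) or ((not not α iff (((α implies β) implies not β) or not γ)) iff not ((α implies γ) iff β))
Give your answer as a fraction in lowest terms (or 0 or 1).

β or β = 1 or 1 = 1
(β or β) iff γ = 1 iff 2/7 = 2/7
not ((β or β) iff γ) = not 2/7 = 5/7
not not ((β or β) iff γ) = not 5/7 = 2/7
not α = not 4/7 = 3/7
not not α = not 3/7 = 4/7
α implies β = 4/7 implies 1 = 1
not β = not 1 = 0
(α implies β) implies not β = 1 implies 0 = 0
not γ = not 2/7 = 5/7
((α implies β) implies not β) or not γ = 0 or 5/7 = 5/7
not not α iff (((α implies β) implies not β) or not γ) = 4/7 iff 5/7 = 6/7
α implies γ = 4/7 implies 2/7 = 5/7
(α implies γ) iff β = 5/7 iff 1 = 5/7
not ((α implies γ) iff β) = not 5/7 = 2/7
(not not α iff (((α implies β) implies not β) or not γ)) iff not ((α implies γ) iff β) = 6/7 iff 2/7 = 3/7
not not ((β or β) iff γ) or ((not not α iff (((α implies β) implies not β) or not γ)) iff not ((α implies γ) iff β)) = 2/7 or 3/7 = 3/7

3/7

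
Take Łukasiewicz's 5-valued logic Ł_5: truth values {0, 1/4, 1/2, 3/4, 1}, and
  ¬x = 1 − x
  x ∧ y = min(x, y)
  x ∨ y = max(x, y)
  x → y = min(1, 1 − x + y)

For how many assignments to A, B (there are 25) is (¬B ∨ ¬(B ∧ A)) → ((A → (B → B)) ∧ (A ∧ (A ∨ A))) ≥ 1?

12

value 1: 12 assignments (counts)
value 3/4: 2 assignments
value 1/2: 5 assignments
value 1/4: 1 assignment
value 0: 5 assignments
So 12 of the 25 assignments meet the threshold.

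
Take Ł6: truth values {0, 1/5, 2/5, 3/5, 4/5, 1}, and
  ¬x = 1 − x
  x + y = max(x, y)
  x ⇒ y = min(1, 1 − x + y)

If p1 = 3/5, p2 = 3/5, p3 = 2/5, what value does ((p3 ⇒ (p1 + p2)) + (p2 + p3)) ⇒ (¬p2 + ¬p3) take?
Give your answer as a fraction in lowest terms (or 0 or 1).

3/5

p1 + p2 = 3/5 + 3/5 = 3/5
p3 ⇒ (p1 + p2) = 2/5 ⇒ 3/5 = 1
p2 + p3 = 3/5 + 2/5 = 3/5
(p3 ⇒ (p1 + p2)) + (p2 + p3) = 1 + 3/5 = 1
¬p2 = ¬3/5 = 2/5
¬p3 = ¬2/5 = 3/5
¬p2 + ¬p3 = 2/5 + 3/5 = 3/5
((p3 ⇒ (p1 + p2)) + (p2 + p3)) ⇒ (¬p2 + ¬p3) = 1 ⇒ 3/5 = 3/5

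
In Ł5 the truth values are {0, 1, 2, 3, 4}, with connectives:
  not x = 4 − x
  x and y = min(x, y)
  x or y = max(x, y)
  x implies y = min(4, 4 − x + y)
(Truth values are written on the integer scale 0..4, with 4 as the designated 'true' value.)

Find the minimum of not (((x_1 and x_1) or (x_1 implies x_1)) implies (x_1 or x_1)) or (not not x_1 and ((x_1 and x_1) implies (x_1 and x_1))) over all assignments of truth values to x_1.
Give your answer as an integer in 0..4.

2

Take x_1 = 2:
x_1 and x_1 = 2 and 2 = 2
x_1 implies x_1 = 2 implies 2 = 4
(x_1 and x_1) or (x_1 implies x_1) = 2 or 4 = 4
x_1 or x_1 = 2 or 2 = 2
((x_1 and x_1) or (x_1 implies x_1)) implies (x_1 or x_1) = 4 implies 2 = 2
not (((x_1 and x_1) or (x_1 implies x_1)) implies (x_1 or x_1)) = not 2 = 2
not x_1 = not 2 = 2
not not x_1 = not 2 = 2
x_1 and x_1 = 2 and 2 = 2
x_1 and x_1 = 2 and 2 = 2
(x_1 and x_1) implies (x_1 and x_1) = 2 implies 2 = 4
not not x_1 and ((x_1 and x_1) implies (x_1 and x_1)) = 2 and 4 = 2
not (((x_1 and x_1) or (x_1 implies x_1)) implies (x_1 or x_1)) or (not not x_1 and ((x_1 and x_1) implies (x_1 and x_1))) = 2 or 2 = 2
No assignment yields a value below 2, so this is the minimum.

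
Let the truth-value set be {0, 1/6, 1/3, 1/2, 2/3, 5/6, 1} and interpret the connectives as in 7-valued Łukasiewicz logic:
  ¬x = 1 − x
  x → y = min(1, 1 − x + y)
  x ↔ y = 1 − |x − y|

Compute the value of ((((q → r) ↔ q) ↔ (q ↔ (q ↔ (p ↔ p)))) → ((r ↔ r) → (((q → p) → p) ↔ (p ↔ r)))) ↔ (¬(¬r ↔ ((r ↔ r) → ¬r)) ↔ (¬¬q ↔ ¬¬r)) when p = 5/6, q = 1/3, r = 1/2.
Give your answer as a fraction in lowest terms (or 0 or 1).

1/6

q → r = 1/3 → 1/2 = 1
(q → r) ↔ q = 1 ↔ 1/3 = 1/3
p ↔ p = 5/6 ↔ 5/6 = 1
q ↔ (p ↔ p) = 1/3 ↔ 1 = 1/3
q ↔ (q ↔ (p ↔ p)) = 1/3 ↔ 1/3 = 1
((q → r) ↔ q) ↔ (q ↔ (q ↔ (p ↔ p))) = 1/3 ↔ 1 = 1/3
r ↔ r = 1/2 ↔ 1/2 = 1
q → p = 1/3 → 5/6 = 1
(q → p) → p = 1 → 5/6 = 5/6
p ↔ r = 5/6 ↔ 1/2 = 2/3
((q → p) → p) ↔ (p ↔ r) = 5/6 ↔ 2/3 = 5/6
(r ↔ r) → (((q → p) → p) ↔ (p ↔ r)) = 1 → 5/6 = 5/6
(((q → r) ↔ q) ↔ (q ↔ (q ↔ (p ↔ p)))) → ((r ↔ r) → (((q → p) → p) ↔ (p ↔ r))) = 1/3 → 5/6 = 1
¬r = ¬1/2 = 1/2
r ↔ r = 1/2 ↔ 1/2 = 1
¬r = ¬1/2 = 1/2
(r ↔ r) → ¬r = 1 → 1/2 = 1/2
¬r ↔ ((r ↔ r) → ¬r) = 1/2 ↔ 1/2 = 1
¬(¬r ↔ ((r ↔ r) → ¬r)) = ¬1 = 0
¬q = ¬1/3 = 2/3
¬¬q = ¬2/3 = 1/3
¬r = ¬1/2 = 1/2
¬¬r = ¬1/2 = 1/2
¬¬q ↔ ¬¬r = 1/3 ↔ 1/2 = 5/6
¬(¬r ↔ ((r ↔ r) → ¬r)) ↔ (¬¬q ↔ ¬¬r) = 0 ↔ 5/6 = 1/6
((((q → r) ↔ q) ↔ (q ↔ (q ↔ (p ↔ p)))) → ((r ↔ r) → (((q → p) → p) ↔ (p ↔ r)))) ↔ (¬(¬r ↔ ((r ↔ r) → ¬r)) ↔ (¬¬q ↔ ¬¬r)) = 1 ↔ 1/6 = 1/6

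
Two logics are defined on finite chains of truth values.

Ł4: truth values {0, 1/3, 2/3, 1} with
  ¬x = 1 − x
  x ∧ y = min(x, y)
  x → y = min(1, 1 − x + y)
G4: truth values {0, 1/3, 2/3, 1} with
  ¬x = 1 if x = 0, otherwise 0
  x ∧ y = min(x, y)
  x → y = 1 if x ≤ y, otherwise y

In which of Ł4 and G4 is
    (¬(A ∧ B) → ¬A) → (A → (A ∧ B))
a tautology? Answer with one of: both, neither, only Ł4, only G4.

only Ł4

In Ł4: every assignment gives 1 — tautology.
In G4: at A = 2/3, B = 1/3 the value is 1/3 — not a tautology.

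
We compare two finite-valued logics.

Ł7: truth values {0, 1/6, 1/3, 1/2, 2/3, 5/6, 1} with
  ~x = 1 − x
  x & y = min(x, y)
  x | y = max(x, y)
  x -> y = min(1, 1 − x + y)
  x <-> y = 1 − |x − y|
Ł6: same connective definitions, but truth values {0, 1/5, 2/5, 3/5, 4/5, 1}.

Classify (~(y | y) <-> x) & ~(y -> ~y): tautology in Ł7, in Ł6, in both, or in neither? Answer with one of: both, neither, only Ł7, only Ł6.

In Ł7: at x = 0, y = 0 the value is 0 — not a tautology.
In Ł6: at x = 0, y = 0 the value is 0 — not a tautology.

neither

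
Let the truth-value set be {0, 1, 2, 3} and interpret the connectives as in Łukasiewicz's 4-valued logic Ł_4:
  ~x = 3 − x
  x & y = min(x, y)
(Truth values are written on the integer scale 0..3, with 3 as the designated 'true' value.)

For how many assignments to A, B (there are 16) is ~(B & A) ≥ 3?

A = 0, B = 0 ↦ 3  ≥
A = 0, B = 1 ↦ 3  ≥
A = 0, B = 2 ↦ 3  ≥
A = 0, B = 3 ↦ 3  ≥
A = 1, B = 0 ↦ 3  ≥
A = 1, B = 1 ↦ 2  <
A = 1, B = 2 ↦ 2  <
A = 1, B = 3 ↦ 2  <
A = 2, B = 0 ↦ 3  ≥
A = 2, B = 1 ↦ 2  <
A = 2, B = 2 ↦ 1  <
A = 2, B = 3 ↦ 1  <
A = 3, B = 0 ↦ 3  ≥
A = 3, B = 1 ↦ 2  <
A = 3, B = 2 ↦ 1  <
A = 3, B = 3 ↦ 0  <
So 7 of the 16 assignments meet the threshold.

7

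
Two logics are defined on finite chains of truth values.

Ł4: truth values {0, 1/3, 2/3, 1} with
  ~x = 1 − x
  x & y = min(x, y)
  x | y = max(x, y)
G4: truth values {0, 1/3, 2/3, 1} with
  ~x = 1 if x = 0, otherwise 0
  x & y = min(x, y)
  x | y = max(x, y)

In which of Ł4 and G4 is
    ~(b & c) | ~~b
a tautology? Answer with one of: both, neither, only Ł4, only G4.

In Ł4: at b = 1/3, c = 1/3 the value is 2/3 — not a tautology.
In G4: every assignment gives 1 — tautology.

only G4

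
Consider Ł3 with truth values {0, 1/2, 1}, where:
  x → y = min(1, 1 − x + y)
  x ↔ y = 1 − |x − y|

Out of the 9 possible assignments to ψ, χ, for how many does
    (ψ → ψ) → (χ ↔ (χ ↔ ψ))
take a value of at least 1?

ψ = 0, χ = 0 ↦ 0  <
ψ = 0, χ = 1/2 ↦ 1  ≥
ψ = 0, χ = 1 ↦ 0  <
ψ = 1/2, χ = 0 ↦ 1/2  <
ψ = 1/2, χ = 1/2 ↦ 1/2  <
ψ = 1/2, χ = 1 ↦ 1/2  <
ψ = 1, χ = 0 ↦ 1  ≥
ψ = 1, χ = 1/2 ↦ 1  ≥
ψ = 1, χ = 1 ↦ 1  ≥
So 4 of the 9 assignments meet the threshold.

4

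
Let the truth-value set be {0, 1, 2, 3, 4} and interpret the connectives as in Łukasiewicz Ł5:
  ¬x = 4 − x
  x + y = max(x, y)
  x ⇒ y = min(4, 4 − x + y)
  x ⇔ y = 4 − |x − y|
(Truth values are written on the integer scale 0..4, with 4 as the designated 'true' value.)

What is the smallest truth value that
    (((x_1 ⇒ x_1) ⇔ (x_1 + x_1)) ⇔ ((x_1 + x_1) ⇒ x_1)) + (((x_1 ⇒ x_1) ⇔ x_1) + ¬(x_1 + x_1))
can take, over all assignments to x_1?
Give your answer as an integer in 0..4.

2

Take x_1 = 2:
x_1 ⇒ x_1 = 2 ⇒ 2 = 4
x_1 + x_1 = 2 + 2 = 2
(x_1 ⇒ x_1) ⇔ (x_1 + x_1) = 4 ⇔ 2 = 2
x_1 + x_1 = 2 + 2 = 2
(x_1 + x_1) ⇒ x_1 = 2 ⇒ 2 = 4
((x_1 ⇒ x_1) ⇔ (x_1 + x_1)) ⇔ ((x_1 + x_1) ⇒ x_1) = 2 ⇔ 4 = 2
x_1 ⇒ x_1 = 2 ⇒ 2 = 4
(x_1 ⇒ x_1) ⇔ x_1 = 4 ⇔ 2 = 2
x_1 + x_1 = 2 + 2 = 2
¬(x_1 + x_1) = ¬2 = 2
((x_1 ⇒ x_1) ⇔ x_1) + ¬(x_1 + x_1) = 2 + 2 = 2
(((x_1 ⇒ x_1) ⇔ (x_1 + x_1)) ⇔ ((x_1 + x_1) ⇒ x_1)) + (((x_1 ⇒ x_1) ⇔ x_1) + ¬(x_1 + x_1)) = 2 + 2 = 2
No assignment yields a value below 2, so this is the minimum.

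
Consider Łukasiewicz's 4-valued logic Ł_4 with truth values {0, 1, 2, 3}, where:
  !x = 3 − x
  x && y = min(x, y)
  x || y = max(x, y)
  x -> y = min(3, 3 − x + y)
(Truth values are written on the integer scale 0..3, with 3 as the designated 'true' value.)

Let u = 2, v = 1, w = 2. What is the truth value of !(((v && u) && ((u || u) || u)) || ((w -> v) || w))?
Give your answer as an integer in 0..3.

1

v && u = 1 && 2 = 1
u || u = 2 || 2 = 2
(u || u) || u = 2 || 2 = 2
(v && u) && ((u || u) || u) = 1 && 2 = 1
w -> v = 2 -> 1 = 2
(w -> v) || w = 2 || 2 = 2
((v && u) && ((u || u) || u)) || ((w -> v) || w) = 1 || 2 = 2
!(((v && u) && ((u || u) || u)) || ((w -> v) || w)) = !2 = 1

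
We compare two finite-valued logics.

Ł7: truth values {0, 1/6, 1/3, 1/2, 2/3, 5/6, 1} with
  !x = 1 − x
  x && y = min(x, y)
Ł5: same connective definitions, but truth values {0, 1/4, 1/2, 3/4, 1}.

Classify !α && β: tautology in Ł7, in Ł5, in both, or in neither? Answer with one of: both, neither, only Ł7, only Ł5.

neither

In Ł7: at α = 0, β = 0 the value is 0 — not a tautology.
In Ł5: at α = 0, β = 0 the value is 0 — not a tautology.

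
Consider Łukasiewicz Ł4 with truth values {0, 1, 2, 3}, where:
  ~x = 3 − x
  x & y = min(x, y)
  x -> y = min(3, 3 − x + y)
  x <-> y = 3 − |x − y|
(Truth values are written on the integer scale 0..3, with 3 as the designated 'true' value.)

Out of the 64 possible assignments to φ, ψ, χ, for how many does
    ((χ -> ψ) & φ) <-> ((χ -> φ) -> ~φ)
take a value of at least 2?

value 3: 4 assignments (counts)
value 2: 22 assignments (counts)
value 1: 11 assignments
value 0: 27 assignments
So 26 of the 64 assignments meet the threshold.

26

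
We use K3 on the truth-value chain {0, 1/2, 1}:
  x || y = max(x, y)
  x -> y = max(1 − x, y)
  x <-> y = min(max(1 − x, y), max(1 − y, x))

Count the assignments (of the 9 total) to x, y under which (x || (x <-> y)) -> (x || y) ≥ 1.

5

x = 0, y = 0 ↦ 0  <
x = 0, y = 1/2 ↦ 1/2  <
x = 0, y = 1 ↦ 1  ≥
x = 1/2, y = 0 ↦ 1/2  <
x = 1/2, y = 1/2 ↦ 1/2  <
x = 1/2, y = 1 ↦ 1  ≥
x = 1, y = 0 ↦ 1  ≥
x = 1, y = 1/2 ↦ 1  ≥
x = 1, y = 1 ↦ 1  ≥
So 5 of the 9 assignments meet the threshold.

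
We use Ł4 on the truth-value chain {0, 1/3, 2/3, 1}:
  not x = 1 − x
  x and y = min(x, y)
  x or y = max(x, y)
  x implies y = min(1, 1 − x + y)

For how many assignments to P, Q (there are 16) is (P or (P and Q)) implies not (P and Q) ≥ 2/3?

14

P = 0, Q = 0 ↦ 1  ≥
P = 0, Q = 1/3 ↦ 1  ≥
P = 0, Q = 2/3 ↦ 1  ≥
P = 0, Q = 1 ↦ 1  ≥
P = 1/3, Q = 0 ↦ 1  ≥
P = 1/3, Q = 1/3 ↦ 1  ≥
P = 1/3, Q = 2/3 ↦ 1  ≥
P = 1/3, Q = 1 ↦ 1  ≥
P = 2/3, Q = 0 ↦ 1  ≥
P = 2/3, Q = 1/3 ↦ 1  ≥
P = 2/3, Q = 2/3 ↦ 2/3  ≥
P = 2/3, Q = 1 ↦ 2/3  ≥
P = 1, Q = 0 ↦ 1  ≥
P = 1, Q = 1/3 ↦ 2/3  ≥
P = 1, Q = 2/3 ↦ 1/3  <
P = 1, Q = 1 ↦ 0  <
So 14 of the 16 assignments meet the threshold.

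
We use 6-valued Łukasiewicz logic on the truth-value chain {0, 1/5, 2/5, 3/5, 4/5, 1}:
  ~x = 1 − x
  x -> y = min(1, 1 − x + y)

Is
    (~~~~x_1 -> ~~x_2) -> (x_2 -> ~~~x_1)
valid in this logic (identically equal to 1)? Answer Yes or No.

Counterexample: take x_1 = 1/5, x_2 = 1.
~x_1 = ~1/5 = 4/5
~~x_1 = ~4/5 = 1/5
~~~x_1 = ~1/5 = 4/5
~~~~x_1 = ~4/5 = 1/5
~x_2 = ~1 = 0
~~x_2 = ~0 = 1
~~~~x_1 -> ~~x_2 = 1/5 -> 1 = 1
~x_1 = ~1/5 = 4/5
~~x_1 = ~4/5 = 1/5
~~~x_1 = ~1/5 = 4/5
x_2 -> ~~~x_1 = 1 -> 4/5 = 4/5
(~~~~x_1 -> ~~x_2) -> (x_2 -> ~~~x_1) = 1 -> 4/5 = 4/5
This gives 4/5 ≠ 1.

No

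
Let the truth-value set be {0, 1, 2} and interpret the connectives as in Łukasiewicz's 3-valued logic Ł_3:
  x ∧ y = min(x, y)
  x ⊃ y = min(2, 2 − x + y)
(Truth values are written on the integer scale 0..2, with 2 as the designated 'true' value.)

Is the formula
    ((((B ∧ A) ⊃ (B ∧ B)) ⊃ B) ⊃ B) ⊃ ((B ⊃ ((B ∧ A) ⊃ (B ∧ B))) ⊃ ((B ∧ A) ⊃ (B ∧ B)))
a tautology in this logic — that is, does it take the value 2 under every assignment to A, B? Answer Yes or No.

A = 0, B = 0 ↦ 2
A = 0, B = 1 ↦ 2
A = 0, B = 2 ↦ 2
A = 1, B = 0 ↦ 2
A = 1, B = 1 ↦ 2
A = 1, B = 2 ↦ 2
A = 2, B = 0 ↦ 2
A = 2, B = 1 ↦ 2
A = 2, B = 2 ↦ 2
Every assignment gives a value ≥ 2.

Yes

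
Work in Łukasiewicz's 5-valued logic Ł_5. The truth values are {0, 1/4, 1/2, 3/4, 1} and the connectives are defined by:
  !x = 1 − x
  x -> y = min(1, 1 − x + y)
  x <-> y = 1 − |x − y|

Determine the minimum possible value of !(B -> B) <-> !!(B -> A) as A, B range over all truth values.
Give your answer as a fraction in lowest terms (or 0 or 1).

0

Take A = 0, B = 0:
B -> B = 0 -> 0 = 1
!(B -> B) = !1 = 0
B -> A = 0 -> 0 = 1
!(B -> A) = !1 = 0
!!(B -> A) = !0 = 1
!(B -> B) <-> !!(B -> A) = 0 <-> 1 = 0
No assignment yields a value below 0, so this is the minimum.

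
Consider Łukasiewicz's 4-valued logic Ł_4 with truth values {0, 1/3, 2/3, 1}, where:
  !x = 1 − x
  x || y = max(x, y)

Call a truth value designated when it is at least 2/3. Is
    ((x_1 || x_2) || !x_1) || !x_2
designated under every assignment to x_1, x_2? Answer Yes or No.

x_1 = 0, x_2 = 0 ↦ 1
x_1 = 0, x_2 = 1/3 ↦ 1
x_1 = 0, x_2 = 2/3 ↦ 1
x_1 = 0, x_2 = 1 ↦ 1
x_1 = 1/3, x_2 = 0 ↦ 1
x_1 = 1/3, x_2 = 1/3 ↦ 2/3
x_1 = 1/3, x_2 = 2/3 ↦ 2/3
x_1 = 1/3, x_2 = 1 ↦ 1
x_1 = 2/3, x_2 = 0 ↦ 1
x_1 = 2/3, x_2 = 1/3 ↦ 2/3
x_1 = 2/3, x_2 = 2/3 ↦ 2/3
x_1 = 2/3, x_2 = 1 ↦ 1
x_1 = 1, x_2 = 0 ↦ 1
x_1 = 1, x_2 = 1/3 ↦ 1
x_1 = 1, x_2 = 2/3 ↦ 1
x_1 = 1, x_2 = 1 ↦ 1
Every assignment gives a value ≥ 2/3.

Yes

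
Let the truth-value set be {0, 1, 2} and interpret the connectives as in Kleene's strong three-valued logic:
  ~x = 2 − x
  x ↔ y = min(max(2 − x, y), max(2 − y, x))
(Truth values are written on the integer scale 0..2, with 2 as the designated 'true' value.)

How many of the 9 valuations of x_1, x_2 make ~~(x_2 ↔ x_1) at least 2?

2

x_1 = 0, x_2 = 0 ↦ 2  ≥
x_1 = 0, x_2 = 1 ↦ 1  <
x_1 = 0, x_2 = 2 ↦ 0  <
x_1 = 1, x_2 = 0 ↦ 1  <
x_1 = 1, x_2 = 1 ↦ 1  <
x_1 = 1, x_2 = 2 ↦ 1  <
x_1 = 2, x_2 = 0 ↦ 0  <
x_1 = 2, x_2 = 1 ↦ 1  <
x_1 = 2, x_2 = 2 ↦ 2  ≥
So 2 of the 9 assignments meet the threshold.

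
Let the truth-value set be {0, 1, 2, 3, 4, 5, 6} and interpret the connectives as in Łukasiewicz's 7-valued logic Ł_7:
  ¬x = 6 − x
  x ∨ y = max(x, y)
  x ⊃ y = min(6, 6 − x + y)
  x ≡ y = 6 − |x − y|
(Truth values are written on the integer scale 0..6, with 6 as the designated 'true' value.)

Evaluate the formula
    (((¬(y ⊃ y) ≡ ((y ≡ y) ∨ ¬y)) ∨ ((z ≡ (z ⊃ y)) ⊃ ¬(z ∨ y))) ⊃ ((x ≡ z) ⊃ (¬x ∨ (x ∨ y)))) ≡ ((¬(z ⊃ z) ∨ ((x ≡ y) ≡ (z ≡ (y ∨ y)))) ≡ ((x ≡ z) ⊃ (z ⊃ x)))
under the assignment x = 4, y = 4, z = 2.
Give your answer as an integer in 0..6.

y ⊃ y = 4 ⊃ 4 = 6
¬(y ⊃ y) = ¬6 = 0
y ≡ y = 4 ≡ 4 = 6
¬y = ¬4 = 2
(y ≡ y) ∨ ¬y = 6 ∨ 2 = 6
¬(y ⊃ y) ≡ ((y ≡ y) ∨ ¬y) = 0 ≡ 6 = 0
z ⊃ y = 2 ⊃ 4 = 6
z ≡ (z ⊃ y) = 2 ≡ 6 = 2
z ∨ y = 2 ∨ 4 = 4
¬(z ∨ y) = ¬4 = 2
(z ≡ (z ⊃ y)) ⊃ ¬(z ∨ y) = 2 ⊃ 2 = 6
(¬(y ⊃ y) ≡ ((y ≡ y) ∨ ¬y)) ∨ ((z ≡ (z ⊃ y)) ⊃ ¬(z ∨ y)) = 0 ∨ 6 = 6
x ≡ z = 4 ≡ 2 = 4
¬x = ¬4 = 2
x ∨ y = 4 ∨ 4 = 4
¬x ∨ (x ∨ y) = 2 ∨ 4 = 4
(x ≡ z) ⊃ (¬x ∨ (x ∨ y)) = 4 ⊃ 4 = 6
((¬(y ⊃ y) ≡ ((y ≡ y) ∨ ¬y)) ∨ ((z ≡ (z ⊃ y)) ⊃ ¬(z ∨ y))) ⊃ ((x ≡ z) ⊃ (¬x ∨ (x ∨ y))) = 6 ⊃ 6 = 6
z ⊃ z = 2 ⊃ 2 = 6
¬(z ⊃ z) = ¬6 = 0
x ≡ y = 4 ≡ 4 = 6
y ∨ y = 4 ∨ 4 = 4
z ≡ (y ∨ y) = 2 ≡ 4 = 4
(x ≡ y) ≡ (z ≡ (y ∨ y)) = 6 ≡ 4 = 4
¬(z ⊃ z) ∨ ((x ≡ y) ≡ (z ≡ (y ∨ y))) = 0 ∨ 4 = 4
x ≡ z = 4 ≡ 2 = 4
z ⊃ x = 2 ⊃ 4 = 6
(x ≡ z) ⊃ (z ⊃ x) = 4 ⊃ 6 = 6
(¬(z ⊃ z) ∨ ((x ≡ y) ≡ (z ≡ (y ∨ y)))) ≡ ((x ≡ z) ⊃ (z ⊃ x)) = 4 ≡ 6 = 4
(((¬(y ⊃ y) ≡ ((y ≡ y) ∨ ¬y)) ∨ ((z ≡ (z ⊃ y)) ⊃ ¬(z ∨ y))) ⊃ ((x ≡ z) ⊃ (¬x ∨ (x ∨ y)))) ≡ ((¬(z ⊃ z) ∨ ((x ≡ y) ≡ (z ≡ (y ∨ y)))) ≡ ((x ≡ z) ⊃ (z ⊃ x))) = 6 ≡ 4 = 4

4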